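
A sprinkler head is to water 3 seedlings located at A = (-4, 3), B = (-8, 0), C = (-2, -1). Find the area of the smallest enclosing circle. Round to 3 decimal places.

Side lengths²: AB² = 25, AC² = 20, BC² = 37.
Since BC² = 37 < 25 + 20 = 45, the triangle is acute, so the smallest enclosing circle is the circumcircle.
Circumcentre = (-54/11, 1/22), r² = 4625/484.
Area = π·r² = π·4625/484 ≈ 30.020.

30.020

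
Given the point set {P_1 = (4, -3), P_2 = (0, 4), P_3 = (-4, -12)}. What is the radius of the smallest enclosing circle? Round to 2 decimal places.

Side lengths²: P_1P_2² = 65, P_1P_3² = 145, P_2P_3² = 272.
Since P_2P_3² = 272 ≥ 145 + 65 = 210, the angle opposite P_2P_3 is not acute, so the smallest enclosing circle has P_2P_3 as diameter.
Centre = midpoint of P_2P_3 = (-2, -4), r² = 272/4 = 68.
r = √68 ≈ 8.25.

8.25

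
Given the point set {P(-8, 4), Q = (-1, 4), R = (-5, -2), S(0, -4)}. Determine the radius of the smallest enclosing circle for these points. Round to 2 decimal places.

The minimum enclosing circle of a finite set is fixed by two of the points (as a diameter) or three (as a circumcircle).
The farthest pair is P–S with squared distance 128. The circle on this segment as diameter has centre (-4, 0) and r² = 128/4 = 32.
Check Q: distance² to centre = 25 ≤ 32, so it lies inside.
All remaining points lie in this disk, and no smaller disk contains both endpoints, so this is the minimum enclosing circle.
r = √32 ≈ 5.66.

5.66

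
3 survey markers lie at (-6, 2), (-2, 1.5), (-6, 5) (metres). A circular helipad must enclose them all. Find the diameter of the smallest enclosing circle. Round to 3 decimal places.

5.315

Call the three points A, B, C in the order given.
Side lengths²: AB² = 16.25, AC² = 9, BC² = 28.25.
Since BC² = 28.25 ≥ 16.25 + 9 = 25.25, the angle opposite BC is not acute, so the smallest enclosing circle has BC as diameter.
Centre = midpoint of BC = (-4, 3.25), r² = 28.25/4 = 7.0625.
Diameter = 2r = 2√(7.0625) ≈ 5.315.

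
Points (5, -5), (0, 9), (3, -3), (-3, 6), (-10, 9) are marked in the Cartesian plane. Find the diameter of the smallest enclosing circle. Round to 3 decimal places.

The farthest pair is (5, -5)–(-10, 9) with squared distance 421. The circle on this segment as diameter has centre (-2.5, 2) and r² = 421/4 = 105.25.
Check (0, 9): distance² to centre = 55.25 ≤ 105.25, so it lies inside.
All remaining points lie in this disk, and no smaller disk contains both endpoints, so this is the minimum enclosing circle.
Diameter = 2r = 2√(105.25) ≈ 20.518.

20.518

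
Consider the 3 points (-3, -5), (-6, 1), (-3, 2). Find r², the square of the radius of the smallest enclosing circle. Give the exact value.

Call the three points A, B, C in the order given.
Side lengths²: AB² = 45, AC² = 49, BC² = 10.
Since AC² = 49 < 45 + 10 = 55, the triangle is acute, so the smallest enclosing circle is the circumcircle.
Circumcentre = (-3.5, -1.5), r² = 12.5.

12.5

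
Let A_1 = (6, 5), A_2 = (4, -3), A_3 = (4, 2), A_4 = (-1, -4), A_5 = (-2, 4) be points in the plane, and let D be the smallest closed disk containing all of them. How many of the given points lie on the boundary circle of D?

The minimum enclosing circle of a finite set is fixed by two of the points (as a diameter) or three (as a circumcircle).
The farthest pair is A_1–A_4 with squared distance 130. The circle on this segment as diameter has centre (2.5, 0.5) and r² = 130/4 = 32.5.
Check A_2: distance² to centre = 14.5 ≤ 32.5, so it lies inside.
All remaining points lie in this disk, and no smaller disk contains both endpoints, so this is the minimum enclosing circle.
The points at distance exactly r from the centre are A_1, A_4, A_5 — 3 points.

3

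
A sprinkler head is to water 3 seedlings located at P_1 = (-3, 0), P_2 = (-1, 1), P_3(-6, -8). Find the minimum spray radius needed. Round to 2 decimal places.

5.15

Side lengths²: P_1P_2² = 5, P_1P_3² = 73, P_2P_3² = 106.
Since P_2P_3² = 106 ≥ 73 + 5 = 78, the angle opposite P_2P_3 is not acute, so the smallest enclosing circle has P_2P_3 as diameter.
Centre = midpoint of P_2P_3 = (-3.5, -3.5), r² = 106/4 = 26.5.
r = √(26.5) ≈ 5.15.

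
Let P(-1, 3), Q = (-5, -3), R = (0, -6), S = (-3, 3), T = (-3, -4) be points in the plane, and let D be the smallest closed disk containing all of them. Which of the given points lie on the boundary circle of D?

R, S

By Welzl's lemma the MEC is supported by two points (diametrically opposite) or three points (on a circumcircle).
The farthest pair is R–S with squared distance 90. The circle on this segment as diameter has centre (-1.5, -1.5) and r² = 90/4 = 22.5.
Check P: distance² to centre = 20.5 ≤ 22.5, so it lies inside.
All remaining points lie in this disk, and no smaller disk contains both endpoints, so this is the minimum enclosing circle.
The points at distance exactly r from the centre are R, S — 2 points.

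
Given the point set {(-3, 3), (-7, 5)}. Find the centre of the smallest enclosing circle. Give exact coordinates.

The smallest circle enclosing two points has them as diameter endpoints.
Centre = midpoint = (-5, 4); r² = |(-3, 3)−(-7, 5)|²/4 = 20/4 = 5.
Centre = (-5, 4).

(-5, 4)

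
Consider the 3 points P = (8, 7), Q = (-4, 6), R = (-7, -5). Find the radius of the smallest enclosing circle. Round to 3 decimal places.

9.605

Side lengths²: PQ² = 145, PR² = 369, QR² = 130.
Since PR² = 369 ≥ 145 + 130 = 275, the angle opposite PR is not acute, so the smallest enclosing circle has PR as diameter.
Centre = midpoint of PR = (0.5, 1), r² = 369/4 = 92.25.
r = √(92.25) ≈ 9.605.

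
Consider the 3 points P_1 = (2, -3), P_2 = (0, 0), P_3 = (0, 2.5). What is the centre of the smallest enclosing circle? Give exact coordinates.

Side lengths²: P_1P_2² = 13, P_1P_3² = 34.25, P_2P_3² = 6.25.
Since P_1P_3² = 34.25 ≥ 13 + 6.25 = 19.25, the angle opposite P_1P_3 is not acute, so the smallest enclosing circle has P_1P_3 as diameter.
Centre = midpoint of P_1P_3 = (1, -0.25), r² = 34.25/4 = 8.5625.
Centre = (1, -0.25).

(1, -0.25)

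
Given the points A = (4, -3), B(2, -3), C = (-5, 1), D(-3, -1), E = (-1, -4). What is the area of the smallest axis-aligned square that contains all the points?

81

The bounding box has width 9 and height 5.
An axis-aligned square enclosing the set must have side ≥ max(width, height).
So the minimum side is max(9, 5) = 9.
Area = 9² = 81.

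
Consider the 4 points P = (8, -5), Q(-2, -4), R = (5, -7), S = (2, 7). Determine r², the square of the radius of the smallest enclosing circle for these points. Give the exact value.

A smallest enclosing disk is always determined by at most three of the input points on its boundary.
The farthest pair is R–S with squared distance 205. The circle on this segment as diameter has centre (3.5, 0) and r² = 205/4 = 51.25.
Check P: distance² to centre = 45.25 ≤ 51.25, so it lies inside.
All remaining points lie in this disk, and no smaller disk contains both endpoints, so this is the minimum enclosing circle.

51.25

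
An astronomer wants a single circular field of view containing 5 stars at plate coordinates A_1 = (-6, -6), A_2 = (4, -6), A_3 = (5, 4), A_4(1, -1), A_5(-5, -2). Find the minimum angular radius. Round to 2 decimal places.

The minimum enclosing circle of a finite set is fixed by two of the points (as a diameter) or three (as a circumcircle).
The farthest pair is A_1–A_3 with squared distance 221. The circle on this segment as diameter has centre (-0.5, -1) and r² = 221/4 = 55.25.
Check A_2: distance² to centre = 45.25 ≤ 55.25, so it lies inside.
All remaining points lie in this disk, and no smaller disk contains both endpoints, so this is the minimum enclosing circle.
r = √(55.25) ≈ 7.43.

7.43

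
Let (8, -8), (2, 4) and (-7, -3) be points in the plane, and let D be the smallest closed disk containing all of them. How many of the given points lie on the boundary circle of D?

Call the three points A, B, C in the order given.
Side lengths²: AB² = 180, AC² = 250, BC² = 130.
Since AC² = 250 < 180 + 130 = 310, the triangle is acute, so the smallest enclosing circle is the circumcircle.
Circumcentre = (1, -4), r² = 65.
The points at distance exactly r from the centre are (8, -8), (2, 4), (-7, -3) — 3 points.

3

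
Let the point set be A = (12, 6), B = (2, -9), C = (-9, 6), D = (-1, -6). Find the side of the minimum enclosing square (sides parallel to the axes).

21

The bounding box has width 21 and height 15.
An axis-aligned square enclosing the set must have side ≥ max(width, height).
So the minimum side is max(21, 15) = 21.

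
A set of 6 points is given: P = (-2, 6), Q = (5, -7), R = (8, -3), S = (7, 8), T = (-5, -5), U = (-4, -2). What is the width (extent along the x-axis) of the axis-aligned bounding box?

max x = 8, min x = -5, so width = 13.

13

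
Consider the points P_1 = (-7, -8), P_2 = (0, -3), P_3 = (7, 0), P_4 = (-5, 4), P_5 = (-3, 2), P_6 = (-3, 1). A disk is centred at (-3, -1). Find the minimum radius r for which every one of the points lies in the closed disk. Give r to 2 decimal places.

10.05

The required radius is the distance from (-3, -1) to the farthest point.
Squared distances: 65, 13, 101, 29, 9, 4.
Maximum is 101, attained at P_3.
r = √101 ≈ 10.05.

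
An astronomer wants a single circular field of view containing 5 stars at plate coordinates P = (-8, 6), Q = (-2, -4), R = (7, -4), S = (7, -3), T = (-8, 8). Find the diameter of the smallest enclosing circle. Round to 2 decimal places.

A smallest enclosing disk is always determined by at most three of the input points on its boundary.
The farthest pair is R–T with squared distance 369. The circle on this segment as diameter has centre (-0.5, 2) and r² = 369/4 = 92.25.
Check P: distance² to centre = 72.25 ≤ 92.25, so it lies inside.
All remaining points lie in this disk, and no smaller disk contains both endpoints, so this is the minimum enclosing circle.
Diameter = 2r = 2√(92.25) ≈ 19.21.

19.21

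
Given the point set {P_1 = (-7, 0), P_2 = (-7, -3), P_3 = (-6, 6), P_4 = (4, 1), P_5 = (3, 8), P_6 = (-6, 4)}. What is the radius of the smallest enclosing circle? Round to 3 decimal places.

The minimum enclosing circle of a finite set is fixed by two of the points (as a diameter) or three (as a circumcircle).
The farthest pair is P_2–P_5 with squared distance 221. The circle on this segment as diameter has centre (-2, 2.5) and r² = 221/4 = 55.25.
Check P_1: distance² to centre = 31.25 ≤ 55.25, so it lies inside.
All remaining points lie in this disk, and no smaller disk contains both endpoints, so this is the minimum enclosing circle.
r = √(55.25) ≈ 7.433.

7.433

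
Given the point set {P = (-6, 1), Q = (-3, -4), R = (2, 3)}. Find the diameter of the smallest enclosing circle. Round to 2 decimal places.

Side lengths²: PQ² = 34, PR² = 68, QR² = 74.
Since QR² = 74 < 68 + 34 = 102, the triangle is acute, so the smallest enclosing circle is the circumcircle.
Circumcentre = (-36/23, 6/23), r² = 10693/529.
Diameter = 2r = 2√(10693/529) ≈ 8.99.

8.99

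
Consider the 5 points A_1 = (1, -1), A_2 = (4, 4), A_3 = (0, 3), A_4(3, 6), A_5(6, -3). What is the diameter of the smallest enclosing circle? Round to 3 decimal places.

9.487

A smallest enclosing disk is always determined by at most three of the input points on its boundary.
The farthest pair is A_4–A_5 with squared distance 90. The circle on this segment as diameter has centre (4.5, 1.5) and r² = 90/4 = 22.5.
Check A_1: distance² to centre = 18.5 ≤ 22.5, so it lies inside.
All remaining points lie in this disk, and no smaller disk contains both endpoints, so this is the minimum enclosing circle.
Diameter = 2r = 2√(22.5) ≈ 9.487.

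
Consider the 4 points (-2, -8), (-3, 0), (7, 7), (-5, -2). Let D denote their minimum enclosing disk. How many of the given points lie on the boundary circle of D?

A smallest enclosing disk is always determined by at most three of the input points on its boundary.
The farthest pair is (-2, -8)–(7, 7) with squared distance 306. The circle on this segment as diameter has centre (2.5, -0.5) and r² = 306/4 = 76.5.
Check (-3, 0): distance² to centre = 30.5 ≤ 76.5, so it lies inside.
All remaining points lie in this disk, and no smaller disk contains both endpoints, so this is the minimum enclosing circle.
The points at distance exactly r from the centre are (-2, -8), (7, 7) — 2 points.

2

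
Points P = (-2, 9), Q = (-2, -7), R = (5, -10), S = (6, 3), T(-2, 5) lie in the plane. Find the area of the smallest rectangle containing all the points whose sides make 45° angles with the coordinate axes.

234

In coordinates u = x + y, v = x − y the rectangle is axis-aligned; the map (x,y)→(u,v) scales areas by 2.
u-values: 7, -9, -5, 9, 3; range = 9 − (-9) = 18.
v-values: -11, 5, 15, 3, -7; range = 15 − (-11) = 26.
Area = (18 × 26) / 2 = 234.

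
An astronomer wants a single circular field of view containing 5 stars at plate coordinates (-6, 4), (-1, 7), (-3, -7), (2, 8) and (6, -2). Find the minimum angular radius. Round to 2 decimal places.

The minimum enclosing circle of a finite set is fixed by two of the points (as a diameter) or three (as a circumcircle).
The farthest pair is (-3, -7)–(2, 8) with squared distance 250. The circle on this segment as diameter has centre (-0.5, 0.5) and r² = 250/4 = 62.5.
Check (-6, 4): distance² to centre = 42.5 ≤ 62.5, so it lies inside.
All remaining points lie in this disk, and no smaller disk contains both endpoints, so this is the minimum enclosing circle.
r = √(62.5) ≈ 7.91.

7.91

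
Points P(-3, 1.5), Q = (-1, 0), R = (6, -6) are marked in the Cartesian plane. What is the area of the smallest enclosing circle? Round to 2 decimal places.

107.80

Side lengths²: PQ² = 6.25, PR² = 137.25, QR² = 85.
Since PR² = 137.25 ≥ 85 + 6.25 = 91.25, the angle opposite PR is not acute, so the smallest enclosing circle has PR as diameter.
Centre = midpoint of PR = (1.5, -2.25), r² = 137.25/4 = 34.3125.
Area = π·r² = π·34.3125 ≈ 107.80.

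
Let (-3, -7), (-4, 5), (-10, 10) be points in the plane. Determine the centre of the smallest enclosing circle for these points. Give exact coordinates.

Call the three points A, B, C in the order given.
Side lengths²: AB² = 145, AC² = 338, BC² = 61.
Since AC² = 338 ≥ 145 + 61 = 206, the angle opposite AC is not acute, so the smallest enclosing circle has AC as diameter.
Centre = midpoint of AC = (-6.5, 1.5), r² = 338/4 = 84.5.
Centre = (-6.5, 1.5).

(-6.5, 1.5)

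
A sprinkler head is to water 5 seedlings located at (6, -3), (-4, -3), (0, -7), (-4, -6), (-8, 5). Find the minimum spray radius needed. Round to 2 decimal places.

The farthest pair is (6, -3)–(-8, 5) with squared distance 260. The circle on this segment as diameter has centre (-1, 1) and r² = 260/4 = 65.
Check (-4, -3): distance² to centre = 25 ≤ 65, so it lies inside.
All remaining points lie in this disk, and no smaller disk contains both endpoints, so this is the minimum enclosing circle.
r = √65 ≈ 8.06.

8.06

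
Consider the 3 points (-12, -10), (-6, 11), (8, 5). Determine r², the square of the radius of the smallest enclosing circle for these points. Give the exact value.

38425/242

Call the three points A, B, C in the order given.
Side lengths²: AB² = 477, AC² = 625, BC² = 232.
Since AC² = 625 < 477 + 232 = 709, the triangle is acute, so the smallest enclosing circle is the circumcircle.
Circumcentre = (-65/22, -27/22), r² = 38425/242.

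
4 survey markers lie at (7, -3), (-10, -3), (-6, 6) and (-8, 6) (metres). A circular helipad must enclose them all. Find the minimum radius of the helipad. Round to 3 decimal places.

By Welzl's lemma the MEC is supported by two points (diametrically opposite) or three points (on a circumcircle).
The minimum enclosing circle is determined by three boundary points: (7, -3), (-10, -3), (-8, 6).
Their circumcentre is (-1.5, -1/6) with r² = 1445/18.
The farthest remaining point (-6, 6) is at distance² 1049/18 ≤ 1445/18.
r = √(1445/18) ≈ 8.960.

8.960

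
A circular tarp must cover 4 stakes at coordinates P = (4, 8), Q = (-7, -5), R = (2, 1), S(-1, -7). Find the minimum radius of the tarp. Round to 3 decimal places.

The minimum enclosing circle of a finite set is fixed by two of the points (as a diameter) or three (as a circumcircle).
The farthest pair is P–Q with squared distance 290. The circle on this segment as diameter has centre (-1.5, 1.5) and r² = 290/4 = 72.5.
Check R: distance² to centre = 12.5 ≤ 72.5, so it lies inside.
All remaining points lie in this disk, and no smaller disk contains both endpoints, so this is the minimum enclosing circle.
r = √(72.5) ≈ 8.515.

8.515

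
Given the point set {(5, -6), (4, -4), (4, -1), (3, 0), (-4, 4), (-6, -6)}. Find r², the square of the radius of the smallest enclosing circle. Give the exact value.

The minimum enclosing circle is determined by three boundary points: (5, -6), (-4, 4), (-6, -6).
Their circumcentre is (-0.5, -1.9) with r² = 47.06.
The farthest remaining point (4, -4) is at distance² 24.66 ≤ 47.06.

47.06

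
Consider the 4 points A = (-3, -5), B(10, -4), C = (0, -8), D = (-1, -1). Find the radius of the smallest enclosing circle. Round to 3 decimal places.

6.519

The farthest pair is A–B with squared distance 170. The circle on this segment as diameter has centre (3.5, -4.5) and r² = 170/4 = 42.5.
Check C: distance² to centre = 24.5 ≤ 42.5, so it lies inside.
All remaining points lie in this disk, and no smaller disk contains both endpoints, so this is the minimum enclosing circle.
r = √(42.5) ≈ 6.519.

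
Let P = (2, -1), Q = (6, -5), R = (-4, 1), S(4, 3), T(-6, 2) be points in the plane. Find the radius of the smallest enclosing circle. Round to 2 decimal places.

6.95

The farthest pair is Q–T with squared distance 193. The circle on this segment as diameter has centre (0, -1.5) and r² = 193/4 = 48.25.
Check P: distance² to centre = 4.25 ≤ 48.25, so it lies inside.
All remaining points lie in this disk, and no smaller disk contains both endpoints, so this is the minimum enclosing circle.
r = √(48.25) ≈ 6.95.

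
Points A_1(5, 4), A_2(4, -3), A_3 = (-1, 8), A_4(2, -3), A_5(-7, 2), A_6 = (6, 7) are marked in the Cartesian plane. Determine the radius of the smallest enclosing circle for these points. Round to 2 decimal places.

7.15

A smallest enclosing disk is always determined by at most three of the input points on its boundary.
The minimum enclosing circle is determined by three boundary points: A_2, A_5, A_6.
Their circumcentre is (1/12, 179/60) with r² = 92053/1800.
The farthest remaining point A_4 is at distance² 71053/1800 ≤ 92053/1800.
r = √(92053/1800) ≈ 7.15.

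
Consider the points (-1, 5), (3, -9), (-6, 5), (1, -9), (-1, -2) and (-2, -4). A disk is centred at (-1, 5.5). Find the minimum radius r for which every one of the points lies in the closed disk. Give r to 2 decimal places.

15.04

The required radius is the distance from (-1, 5.5) to the farthest point.
Squared distances: 0.25, 226.25, 25.25, 214.25, 56.25, 91.25.
Maximum is 226.25, attained at (3, -9).
r = √(226.25) ≈ 15.04.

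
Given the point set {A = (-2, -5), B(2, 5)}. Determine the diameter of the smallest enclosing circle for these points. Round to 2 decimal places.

The smallest circle enclosing two points has them as diameter endpoints.
Centre = midpoint = (0, 0); r² = |AB|²/4 = 116/4 = 29.
Diameter = 2r = 2√29 ≈ 10.77.

10.77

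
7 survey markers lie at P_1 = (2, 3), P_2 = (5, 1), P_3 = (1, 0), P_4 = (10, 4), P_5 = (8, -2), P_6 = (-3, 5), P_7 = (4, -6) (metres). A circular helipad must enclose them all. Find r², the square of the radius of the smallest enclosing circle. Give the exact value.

A smallest enclosing disk is always determined by at most three of the input points on its boundary.
The minimum enclosing circle is determined by three boundary points: P_4, P_6, P_7.
Their circumcentre is (3.25, 1.25) with r² = 53.125.
The farthest remaining point P_5 is at distance² 33.125 ≤ 53.125.

53.125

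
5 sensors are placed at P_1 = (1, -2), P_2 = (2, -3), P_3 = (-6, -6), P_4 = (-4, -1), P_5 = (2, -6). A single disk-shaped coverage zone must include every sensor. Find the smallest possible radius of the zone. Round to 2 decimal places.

4.27

The farthest pair is P_2–P_3 with squared distance 73. The circle on this segment as diameter has centre (-2, -4.5) and r² = 73/4 = 18.25.
Check P_1: distance² to centre = 15.25 ≤ 18.25, so it lies inside.
All remaining points lie in this disk, and no smaller disk contains both endpoints, so this is the minimum enclosing circle.
r = √(18.25) ≈ 4.27.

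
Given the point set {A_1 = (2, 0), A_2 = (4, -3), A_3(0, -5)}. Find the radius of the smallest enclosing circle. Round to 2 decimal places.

Side lengths²: A_1A_2² = 13, A_1A_3² = 29, A_2A_3² = 20.
Since A_1A_3² = 29 < 20 + 13 = 33, the triangle is acute, so the smallest enclosing circle is the circumcircle.
Circumcentre = (1.3125, -2.625), r² = 7.36328125.
r = √(7.36328125) ≈ 2.71.

2.71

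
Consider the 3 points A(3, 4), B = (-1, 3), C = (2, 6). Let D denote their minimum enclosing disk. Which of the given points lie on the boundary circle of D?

A, B, C

Side lengths²: AB² = 17, AC² = 5, BC² = 18.
Since BC² = 18 < 17 + 5 = 22, the triangle is acute, so the smallest enclosing circle is the circumcircle.
Circumcentre = (5/6, 25/6), r² = 85/18.
The points at distance exactly r from the centre are A, B, C — 3 points.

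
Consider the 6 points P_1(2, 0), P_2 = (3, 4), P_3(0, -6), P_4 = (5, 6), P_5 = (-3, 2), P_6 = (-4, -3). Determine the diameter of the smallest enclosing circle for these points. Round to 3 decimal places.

The minimum enclosing circle is determined by three boundary points: P_3, P_4, P_6.
Their circumcentre is (23/14, 5/14) with r² = 4225/98.
The farthest remaining point P_5 is at distance² 2377/98 ≤ 4225/98.
Diameter = 2r = 2√(4225/98) ≈ 13.132.

13.132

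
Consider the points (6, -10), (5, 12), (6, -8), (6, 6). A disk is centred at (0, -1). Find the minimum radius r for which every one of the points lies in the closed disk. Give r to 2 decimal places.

The required radius is the distance from (0, -1) to the farthest point.
Squared distances: 117, 194, 85, 85.
Maximum is 194, attained at (5, 12).
r = √194 ≈ 13.93.

13.93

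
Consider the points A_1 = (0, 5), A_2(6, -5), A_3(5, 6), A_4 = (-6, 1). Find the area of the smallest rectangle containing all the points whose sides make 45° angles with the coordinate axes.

144

In coordinates u = x + y, v = x − y the rectangle is axis-aligned; the map (x,y)→(u,v) scales areas by 2.
u-values: 5, 1, 11, -5; range = 11 − (-5) = 16.
v-values: -5, 11, -1, -7; range = 11 − (-7) = 18.
Area = (16 × 18) / 2 = 144.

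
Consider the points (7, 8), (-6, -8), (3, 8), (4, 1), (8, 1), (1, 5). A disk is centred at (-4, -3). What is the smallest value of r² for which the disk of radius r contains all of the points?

242

The required radius is the distance from (-4, -3) to the farthest point.
Squared distances: 242, 29, 170, 80, 160, 89.
Maximum is 242, attained at (7, 8).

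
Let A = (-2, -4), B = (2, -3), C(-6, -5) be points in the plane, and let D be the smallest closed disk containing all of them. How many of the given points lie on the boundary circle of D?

Side lengths²: AB² = 17, AC² = 17, BC² = 68.
Since BC² = 68 ≥ 17 + 17 = 34, the angle opposite BC is not acute, so the smallest enclosing circle has BC as diameter.
Centre = midpoint of BC = (-2, -4), r² = 68/4 = 17.
The points at distance exactly r from the centre are B, C — 2 points.

2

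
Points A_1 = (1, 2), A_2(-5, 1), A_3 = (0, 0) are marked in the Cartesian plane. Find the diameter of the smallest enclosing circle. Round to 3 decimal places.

Side lengths²: A_1A_2² = 37, A_1A_3² = 5, A_2A_3² = 26.
Since A_1A_2² = 37 ≥ 26 + 5 = 31, the angle opposite A_1A_2 is not acute, so the smallest enclosing circle has A_1A_2 as diameter.
Centre = midpoint of A_1A_2 = (-2, 1.5), r² = 37/4 = 9.25.
Diameter = 2r = 2√(9.25) ≈ 6.083.

6.083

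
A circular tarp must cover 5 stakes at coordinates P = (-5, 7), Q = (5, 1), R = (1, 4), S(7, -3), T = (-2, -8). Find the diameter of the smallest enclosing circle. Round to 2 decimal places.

The minimum enclosing circle is determined by three boundary points: P, S, T.
Their circumcentre is (-0.6, 0.08) with r² = 67.2464.
The farthest remaining point Q is at distance² 32.2064 ≤ 67.2464.
Diameter = 2r = 2√(67.2464) ≈ 16.40.

16.40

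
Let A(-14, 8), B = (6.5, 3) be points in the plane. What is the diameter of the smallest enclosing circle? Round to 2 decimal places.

The smallest circle enclosing two points has them as diameter endpoints.
Centre = midpoint = (-3.75, 5.5); r² = |AB|²/4 = 445.25/4 = 111.3125.
Diameter = 2r = 2√(111.3125) ≈ 21.10.

21.10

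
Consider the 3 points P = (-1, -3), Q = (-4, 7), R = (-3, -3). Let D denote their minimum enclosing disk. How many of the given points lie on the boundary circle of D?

2

Side lengths²: PQ² = 109, PR² = 4, QR² = 101.
Since PQ² = 109 ≥ 101 + 4 = 105, the angle opposite PQ is not acute, so the smallest enclosing circle has PQ as diameter.
Centre = midpoint of PQ = (-2.5, 2), r² = 109/4 = 27.25.
The points at distance exactly r from the centre are P, Q — 2 points.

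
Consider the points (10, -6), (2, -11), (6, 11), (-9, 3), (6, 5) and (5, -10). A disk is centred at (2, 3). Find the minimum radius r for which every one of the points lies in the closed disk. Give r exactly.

14

The required radius is the distance from (2, 3) to the farthest point.
Squared distances: 145, 196, 80, 121, 20, 178.
Maximum is 196, attained at (2, -11).
r = √196 = 14.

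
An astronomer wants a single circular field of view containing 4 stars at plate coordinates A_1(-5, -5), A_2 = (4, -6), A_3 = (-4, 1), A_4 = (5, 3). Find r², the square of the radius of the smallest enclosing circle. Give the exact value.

The minimum enclosing circle of a finite set is fixed by two of the points (as a diameter) or three (as a circumcircle).
The farthest pair is A_1–A_4 with squared distance 164. The circle on this segment as diameter has centre (0, -1) and r² = 164/4 = 41.
Check A_2: distance² to centre = 41 ≤ 41, so it lies inside.
All remaining points lie in this disk, and no smaller disk contains both endpoints, so this is the minimum enclosing circle.

41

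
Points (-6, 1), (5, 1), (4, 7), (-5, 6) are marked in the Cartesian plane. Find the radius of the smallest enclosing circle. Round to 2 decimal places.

A smallest enclosing disk is always determined by at most three of the input points on its boundary.
The minimum enclosing circle is determined by three boundary points: (-6, 1), (5, 1), (4, 7).
Their circumcentre is (-0.5, 19/6) with r² = 629/18.
The farthest remaining point (-5, 6) is at distance² 509/18 ≤ 629/18.
r = √(629/18) ≈ 5.91.

5.91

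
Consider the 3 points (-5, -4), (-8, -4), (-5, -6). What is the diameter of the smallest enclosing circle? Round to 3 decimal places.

3.606

Call the three points A, B, C in the order given.
Side lengths²: AB² = 9, AC² = 4, BC² = 13.
Since BC² = 13 ≥ 9 + 4 = 13, the angle opposite BC is not acute, so the smallest enclosing circle has BC as diameter.
Centre = midpoint of BC = (-6.5, -5), r² = 13/4 = 3.25.
Diameter = 2r = 2√(3.25) ≈ 3.606.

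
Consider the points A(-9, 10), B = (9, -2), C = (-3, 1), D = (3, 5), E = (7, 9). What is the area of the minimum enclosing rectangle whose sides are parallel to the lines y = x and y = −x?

270

In coordinates u = x + y, v = x − y the rectangle is axis-aligned; the map (x,y)→(u,v) scales areas by 2.
u-values: 1, 7, -2, 8, 16; range = 16 − (-2) = 18.
v-values: -19, 11, -4, -2, -2; range = 11 − (-19) = 30.
Area = (18 × 30) / 2 = 270.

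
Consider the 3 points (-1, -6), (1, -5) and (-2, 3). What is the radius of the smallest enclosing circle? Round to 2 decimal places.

4.53

Call the three points A, B, C in the order given.
Side lengths²: AB² = 5, AC² = 82, BC² = 73.
Since AC² = 82 ≥ 73 + 5 = 78, the angle opposite AC is not acute, so the smallest enclosing circle has AC as diameter.
Centre = midpoint of AC = (-1.5, -1.5), r² = 82/4 = 20.5.
r = √(20.5) ≈ 4.53.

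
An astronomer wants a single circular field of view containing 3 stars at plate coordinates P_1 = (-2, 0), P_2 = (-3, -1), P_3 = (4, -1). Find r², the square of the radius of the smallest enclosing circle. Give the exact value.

12.25

Side lengths²: P_1P_2² = 2, P_1P_3² = 37, P_2P_3² = 49.
Since P_2P_3² = 49 ≥ 37 + 2 = 39, the angle opposite P_2P_3 is not acute, so the smallest enclosing circle has P_2P_3 as diameter.
Centre = midpoint of P_2P_3 = (0.5, -1), r² = 49/4 = 12.25.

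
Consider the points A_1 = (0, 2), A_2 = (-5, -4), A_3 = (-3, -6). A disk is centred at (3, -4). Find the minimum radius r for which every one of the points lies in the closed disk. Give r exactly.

The required radius is the distance from (3, -4) to the farthest point.
Squared distances: 45, 64, 40.
Maximum is 64, attained at A_2.
r = √64 = 8.

8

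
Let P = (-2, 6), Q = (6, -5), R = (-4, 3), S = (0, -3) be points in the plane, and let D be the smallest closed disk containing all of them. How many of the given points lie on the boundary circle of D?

2

The farthest pair is P–Q with squared distance 185. The circle on this segment as diameter has centre (2, 0.5) and r² = 185/4 = 46.25.
Check R: distance² to centre = 42.25 ≤ 46.25, so it lies inside.
All remaining points lie in this disk, and no smaller disk contains both endpoints, so this is the minimum enclosing circle.
The points at distance exactly r from the centre are P, Q — 2 points.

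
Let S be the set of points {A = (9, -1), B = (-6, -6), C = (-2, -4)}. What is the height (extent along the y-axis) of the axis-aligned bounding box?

5

max y = -1, min y = -6, so height = 5.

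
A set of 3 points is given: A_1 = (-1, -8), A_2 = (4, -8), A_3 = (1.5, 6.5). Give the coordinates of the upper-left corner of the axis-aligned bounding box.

x-range [-1, 4], y-range [-8, 6.5].
The upper-left corner is (-1, 6.5).

(-1, 6.5)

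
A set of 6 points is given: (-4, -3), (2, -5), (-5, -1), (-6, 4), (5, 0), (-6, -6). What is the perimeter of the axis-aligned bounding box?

Width = max x − min x = 5 − (-6) = 11.
Height = max y − min y = 4 − (-6) = 10.
Perimeter = 2(11 + 10) = 42.

42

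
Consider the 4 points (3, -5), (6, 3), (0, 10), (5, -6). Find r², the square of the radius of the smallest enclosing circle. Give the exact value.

The farthest pair is (0, 10)–(5, -6) with squared distance 281. The circle on this segment as diameter has centre (2.5, 2) and r² = 281/4 = 70.25.
Check (3, -5): distance² to centre = 49.25 ≤ 70.25, so it lies inside.
All remaining points lie in this disk, and no smaller disk contains both endpoints, so this is the minimum enclosing circle.

70.25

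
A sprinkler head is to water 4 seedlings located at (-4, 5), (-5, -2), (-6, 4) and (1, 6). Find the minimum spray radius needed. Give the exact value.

5

A smallest enclosing disk is always determined by at most three of the input points on its boundary.
The farthest pair is (-5, -2)–(1, 6) with squared distance 100. The circle on this segment as diameter has centre (-2, 2) and r² = 100/4 = 25.
Check (-4, 5): distance² to centre = 13 ≤ 25, so it lies inside.
All remaining points lie in this disk, and no smaller disk contains both endpoints, so this is the minimum enclosing circle.
r = √25 = 5.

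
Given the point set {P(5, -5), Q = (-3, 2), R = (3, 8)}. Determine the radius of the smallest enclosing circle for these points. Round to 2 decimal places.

6.59

Side lengths²: PQ² = 113, PR² = 173, QR² = 72.
Since PR² = 173 < 113 + 72 = 185, the triangle is acute, so the smallest enclosing circle is the circumcircle.
Circumcentre = (107/30, 43/30), r² = 19549/450.
r = √(19549/450) ≈ 6.59.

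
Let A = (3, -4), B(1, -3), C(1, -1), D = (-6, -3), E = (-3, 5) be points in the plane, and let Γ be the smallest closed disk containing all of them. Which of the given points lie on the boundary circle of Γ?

A, D, E

The minimum enclosing circle of a finite set is fixed by two of the points (as a diameter) or three (as a circumcircle).
The minimum enclosing circle is determined by three boundary points: A, D, E.
Their circumcentre is (-1.14, -0.26) with r² = 31.1272.
The farthest remaining point B is at distance² 12.0872 ≤ 31.1272.
The points at distance exactly r from the centre are A, D, E — 3 points.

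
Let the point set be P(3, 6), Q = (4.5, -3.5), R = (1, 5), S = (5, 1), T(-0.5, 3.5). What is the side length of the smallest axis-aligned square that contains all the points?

The bounding box has width 5.5 and height 9.5.
An axis-aligned square enclosing the set must have side ≥ max(width, height).
So the minimum side is max(5.5, 9.5) = 9.5.

9.5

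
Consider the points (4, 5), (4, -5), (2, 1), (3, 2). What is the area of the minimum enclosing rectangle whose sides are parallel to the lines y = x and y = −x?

50

In coordinates u = x + y, v = x − y the rectangle is axis-aligned; the map (x,y)→(u,v) scales areas by 2.
u-values: 9, -1, 3, 5; range = 9 − (-1) = 10.
v-values: -1, 9, 1, 1; range = 9 − (-1) = 10.
Area = (10 × 10) / 2 = 50.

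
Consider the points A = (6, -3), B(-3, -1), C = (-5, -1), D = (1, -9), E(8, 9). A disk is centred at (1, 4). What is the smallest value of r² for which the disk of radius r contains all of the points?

The required radius is the distance from (1, 4) to the farthest point.
Squared distances: 74, 41, 61, 169, 74.
Maximum is 169, attained at D.

169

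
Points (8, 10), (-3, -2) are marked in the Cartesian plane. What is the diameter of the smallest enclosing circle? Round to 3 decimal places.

The smallest circle enclosing two points has them as diameter endpoints.
Centre = midpoint = (2.5, 4); r² = |(8, 10)−(-3, -2)|²/4 = 265/4 = 66.25.
Diameter = 2r = 2√(66.25) ≈ 16.279.

16.279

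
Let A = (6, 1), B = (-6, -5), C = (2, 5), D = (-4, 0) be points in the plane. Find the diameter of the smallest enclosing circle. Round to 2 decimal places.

13.50

A smallest enclosing disk is always determined by at most three of the input points on its boundary.
The minimum enclosing circle is determined by three boundary points: A, B, C.
Their circumcentre is (-1/3, -4/3) with r² = 410/9.
The farthest remaining point D is at distance² 137/9 ≤ 410/9.
Diameter = 2r = 2√(410/9) ≈ 13.50.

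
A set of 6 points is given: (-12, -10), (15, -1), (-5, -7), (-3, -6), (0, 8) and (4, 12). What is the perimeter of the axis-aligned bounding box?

98

Width = max x − min x = 15 − (-12) = 27.
Height = max y − min y = 12 − (-10) = 22.
Perimeter = 2(27 + 22) = 98.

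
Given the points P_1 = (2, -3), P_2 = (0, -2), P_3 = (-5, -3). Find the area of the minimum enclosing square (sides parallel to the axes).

49

The bounding box has width 7 and height 1.
An axis-aligned square enclosing the set must have side ≥ max(width, height).
So the minimum side is max(7, 1) = 7.
Area = 7² = 49.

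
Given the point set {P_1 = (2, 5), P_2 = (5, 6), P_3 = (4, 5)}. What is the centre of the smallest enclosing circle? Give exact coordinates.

(3.5, 5.5)

Side lengths²: P_1P_2² = 10, P_1P_3² = 4, P_2P_3² = 2.
Since P_1P_2² = 10 ≥ 4 + 2 = 6, the angle opposite P_1P_2 is not acute, so the smallest enclosing circle has P_1P_2 as diameter.
Centre = midpoint of P_1P_2 = (3.5, 5.5), r² = 10/4 = 2.5.
Centre = (3.5, 5.5).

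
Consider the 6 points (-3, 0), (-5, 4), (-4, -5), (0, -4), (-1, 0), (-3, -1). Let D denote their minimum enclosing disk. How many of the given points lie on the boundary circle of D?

By Welzl's lemma the MEC is supported by two points (diametrically opposite) or three points (on a circumcircle).
The minimum enclosing circle is determined by three boundary points: (-5, 4), (-4, -5), (0, -4).
Their circumcentre is (-225/74, -25/74) with r² = 62033/2738.
The farthest remaining point (-1, 0) is at distance² 11713/2738 ≤ 62033/2738.
The points at distance exactly r from the centre are (-5, 4), (-4, -5), (0, -4) — 3 points.

3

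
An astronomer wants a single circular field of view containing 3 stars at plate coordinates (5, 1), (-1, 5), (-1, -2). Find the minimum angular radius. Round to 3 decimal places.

Call the three points A, B, C in the order given.
Side lengths²: AB² = 52, AC² = 45, BC² = 49.
Since AB² = 52 < 49 + 45 = 94, the triangle is acute, so the smallest enclosing circle is the circumcircle.
Circumcentre = (1, 1.5), r² = 16.25.
r = √(16.25) ≈ 4.031.

4.031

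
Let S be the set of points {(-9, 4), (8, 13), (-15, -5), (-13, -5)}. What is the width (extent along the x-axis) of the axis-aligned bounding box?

23

max x = 8, min x = -15, so width = 23.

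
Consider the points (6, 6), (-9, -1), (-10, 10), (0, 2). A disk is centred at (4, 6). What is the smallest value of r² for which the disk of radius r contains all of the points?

218

The required radius is the distance from (4, 6) to the farthest point.
Squared distances: 4, 218, 212, 32.
Maximum is 218, attained at (-9, -1).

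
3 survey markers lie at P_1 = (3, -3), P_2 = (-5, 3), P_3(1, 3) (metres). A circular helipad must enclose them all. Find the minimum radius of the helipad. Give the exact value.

5

Side lengths²: P_1P_2² = 100, P_1P_3² = 40, P_2P_3² = 36.
Since P_1P_2² = 100 ≥ 40 + 36 = 76, the angle opposite P_1P_2 is not acute, so the smallest enclosing circle has P_1P_2 as diameter.
Centre = midpoint of P_1P_2 = (-1, 0), r² = 100/4 = 25.
r = √25 = 5.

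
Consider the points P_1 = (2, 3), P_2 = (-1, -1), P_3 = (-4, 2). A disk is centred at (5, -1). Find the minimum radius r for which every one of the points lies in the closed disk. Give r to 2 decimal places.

The required radius is the distance from (5, -1) to the farthest point.
Squared distances: 25, 36, 90.
Maximum is 90, attained at P_3.
r = √90 ≈ 9.49.

9.49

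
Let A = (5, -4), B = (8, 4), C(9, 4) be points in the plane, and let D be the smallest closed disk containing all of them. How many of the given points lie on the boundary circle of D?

2

Side lengths²: AB² = 73, AC² = 80, BC² = 1.
Since AC² = 80 ≥ 73 + 1 = 74, the angle opposite AC is not acute, so the smallest enclosing circle has AC as diameter.
Centre = midpoint of AC = (7, 0), r² = 80/4 = 20.
The points at distance exactly r from the centre are A, C — 2 points.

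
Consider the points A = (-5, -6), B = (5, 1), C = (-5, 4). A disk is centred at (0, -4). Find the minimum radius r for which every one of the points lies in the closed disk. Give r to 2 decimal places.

The required radius is the distance from (0, -4) to the farthest point.
Squared distances: 29, 50, 89.
Maximum is 89, attained at C.
r = √89 ≈ 9.43.

9.43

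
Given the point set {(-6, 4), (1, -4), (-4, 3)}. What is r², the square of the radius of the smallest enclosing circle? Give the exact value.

Call the three points A, B, C in the order given.
Side lengths²: AB² = 113, AC² = 5, BC² = 74.
Since AB² = 113 ≥ 74 + 5 = 79, the angle opposite AB is not acute, so the smallest enclosing circle has AB as diameter.
Centre = midpoint of AB = (-2.5, 0), r² = 113/4 = 28.25.

28.25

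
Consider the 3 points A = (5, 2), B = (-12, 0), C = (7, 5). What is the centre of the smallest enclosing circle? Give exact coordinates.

(-2.5, 2.5)

Side lengths²: AB² = 293, AC² = 13, BC² = 386.
Since BC² = 386 ≥ 293 + 13 = 306, the angle opposite BC is not acute, so the smallest enclosing circle has BC as diameter.
Centre = midpoint of BC = (-2.5, 2.5), r² = 386/4 = 96.5.
Centre = (-2.5, 2.5).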